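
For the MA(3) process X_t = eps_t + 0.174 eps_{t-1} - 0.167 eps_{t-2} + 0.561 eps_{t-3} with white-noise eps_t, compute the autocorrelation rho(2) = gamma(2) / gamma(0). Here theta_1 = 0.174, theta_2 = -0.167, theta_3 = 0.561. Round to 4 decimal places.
\rho(2) = -0.0505

For an MA(q) process with theta_0 = 1, the autocovariance is
  gamma(k) = sigma^2 * sum_{i=0..q-k} theta_i * theta_{i+k},
and rho(k) = gamma(k) / gamma(0). Sigma^2 cancels.
  numerator   = (1)*(-0.167) + (0.174)*(0.561) = -0.069386.
  denominator = (1)^2 + (0.174)^2 + (-0.167)^2 + (0.561)^2 = 1.372886.
  rho(2) = -0.069386 / 1.372886 = -0.0505.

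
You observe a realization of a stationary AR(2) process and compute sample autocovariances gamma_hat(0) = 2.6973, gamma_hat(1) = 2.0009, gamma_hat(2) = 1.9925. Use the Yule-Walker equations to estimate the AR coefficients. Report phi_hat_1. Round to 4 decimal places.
\hat\phi_{1} = 0.4310

The Yule-Walker equations for an AR(p) process read, in matrix form,
  Gamma_p phi = r_p,   with   (Gamma_p)_{ij} = gamma(|i - j|),
                       (r_p)_i = gamma(i),   i,j = 1..p.
Substitute the sample gammas (Toeplitz matrix and right-hand side of size 2):
  Gamma_p = [[2.6973, 2.0009], [2.0009, 2.6973]]
  r_p     = [2.0009, 1.9925]
Written out:
  2.6973 phi_1 + 2.0009 phi_2 = 2.0009
  2.0009 phi_1 + 2.6973 phi_2 = 1.9925
Solve by Cramer's rule:
  det = gamma(0)^2 - gamma(1)^2 = (2.6973)^2 - (2.0009)^2 = 7.27542729 - 4.00360081 = 3.27182648
  phi_hat_1 = [gamma(1) gamma(0) - gamma(1) gamma(2)] / det = [(2.0009)(2.6973) - (2.0009)(1.9925)] / 3.27182648 = 1.41023432 / 3.27182648 = 0.431
  phi_hat_2 = [gamma(0) gamma(2) - gamma(1)^2] / det = [(2.6973)(1.9925) - (2.0009)^2] / 3.27182648 = 1.37076944 / 3.27182648 = 0.419
So phi_hat = [0.4310, 0.4190].
Therefore phi_hat_1 = 0.4310.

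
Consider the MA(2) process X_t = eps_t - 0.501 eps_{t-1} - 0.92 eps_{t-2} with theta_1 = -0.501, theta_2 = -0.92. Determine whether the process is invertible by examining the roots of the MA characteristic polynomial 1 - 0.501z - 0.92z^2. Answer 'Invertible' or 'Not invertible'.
\text{Not invertible}

The MA(q) characteristic polynomial is P(z) = 1 - 0.501z - 0.92z^2.
Invertibility requires all roots to lie outside the unit circle, i.e. |z| > 1 for every root.
Set 1 + (-0.501) z + (-0.92) z^2 = 0, i.e. a z^2 + b z + c = 0 with a = -0.92, b = -0.501, c = 1.
Discriminant D = b^2 - 4ac = (-0.501)^2 - 4*(-0.92)*1 = 0.251001 - (-3.68) = 3.931001.
D >= 0, so the roots are real: z = (-b +/- sqrt(D)) / (2a) = (0.501 +/- 1.982675) / (-1.84).
  z_1 = (0.501 + 1.982675) / (-1.84) = -1.3498,   |z_1| = 1.3498.
  z_2 = (0.501 - 1.982675) / (-1.84) = 0.8053,   |z_2| = 0.8053.
Moduli of all roots: 1.3498, 0.8053.
All moduli strictly greater than 1? No.
Verdict: Not invertible.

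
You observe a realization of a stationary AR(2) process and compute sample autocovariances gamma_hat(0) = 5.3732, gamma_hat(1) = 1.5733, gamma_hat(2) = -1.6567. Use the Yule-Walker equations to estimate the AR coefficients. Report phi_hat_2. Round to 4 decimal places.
\hat\phi_{2} = -0.4310

The Yule-Walker equations for an AR(p) process read, in matrix form,
  Gamma_p phi = r_p,   with   (Gamma_p)_{ij} = gamma(|i - j|),
                       (r_p)_i = gamma(i),   i,j = 1..p.
Substitute the sample gammas (Toeplitz matrix and right-hand side of size 2):
  Gamma_p = [[5.3732, 1.5733], [1.5733, 5.3732]]
  r_p     = [1.5733, -1.6567]
Written out:
  5.3732 phi_1 + 1.5733 phi_2 = 1.5733
  1.5733 phi_1 + 5.3732 phi_2 = -1.6567
Solve by Cramer's rule:
  det = gamma(0)^2 - gamma(1)^2 = (5.3732)^2 - (1.5733)^2 = 28.87127824 - 2.47527289 = 26.39600535
  phi_hat_1 = [gamma(1) gamma(0) - gamma(1) gamma(2)] / det = [(1.5733)(5.3732) - (1.5733)(-1.6567)] / 26.39600535 = 11.06014167 / 26.39600535 = 0.419
  phi_hat_2 = [gamma(0) gamma(2) - gamma(1)^2] / det = [(5.3732)(-1.6567) - (1.5733)^2] / 26.39600535 = -11.37705333 / 26.39600535 = -0.431
So phi_hat = [0.4190, -0.4310].
Therefore phi_hat_2 = -0.4310.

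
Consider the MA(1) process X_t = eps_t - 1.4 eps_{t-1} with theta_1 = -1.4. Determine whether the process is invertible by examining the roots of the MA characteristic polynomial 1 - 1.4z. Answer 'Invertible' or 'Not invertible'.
\text{Not invertible}

The MA(q) characteristic polynomial is P(z) = 1 - 1.4z.
Invertibility requires all roots to lie outside the unit circle, i.e. |z| > 1 for every root.
This is linear in z: 1 + (-1.4) z = 0  =>  z = -1/(-1.4) = 0.714286,  |z| = 0.714286.
Moduli of all roots: 0.7143.
All moduli strictly greater than 1? No.
Verdict: Not invertible.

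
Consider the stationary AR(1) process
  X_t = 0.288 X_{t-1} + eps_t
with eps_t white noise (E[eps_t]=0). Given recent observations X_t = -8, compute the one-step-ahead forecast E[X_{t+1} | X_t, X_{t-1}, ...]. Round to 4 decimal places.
E[X_{t+1} \mid \mathcal F_t] = -2.3040

For an AR(p) model X_t = c + sum_i phi_i X_{t-i} + eps_t, the
one-step-ahead conditional mean is
  E[X_{t+1} | X_t, ...] = c + sum_i phi_i X_{t+1-i}.
Substitute known values:
  E[X_{t+1} | ...] = (0.288) * (-8)
                   = -2.3040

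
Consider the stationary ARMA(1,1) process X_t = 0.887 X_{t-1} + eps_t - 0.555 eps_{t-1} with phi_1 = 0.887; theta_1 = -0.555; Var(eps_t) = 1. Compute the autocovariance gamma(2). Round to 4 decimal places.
\gamma(2) = 0.7012

Multiply the model equation by X_{t-k} and take expectations. With theta_0 = psi_0 = 1 and psi_j the MA(infinity) weights, this gives
  gamma(k) - sum_i phi_i gamma(k-i) = c_k,
  c_k = sigma^2 * sum_{j=k..q} theta_j psi_{j-k}   (c_k = 0 for k > q),
using gamma(-m) = gamma(m).
psi-weights needed (psi_j = theta_j + sum_i phi_i psi_{j-i}):
  psi_1 = theta_1 + phi_1 = -0.555 + (0.887) = 0.332
Right-hand sides:
  c_0 = sigma^2 (1 + theta_1 psi_1) = 1 * (1 + (-0.555)(0.332)) = 1 * 0.81574 = 0.81574
  c_1 = sigma^2 theta_1 = 1 * (-0.555) = -0.555
  c_2 = 0
Equations for k = 0 and k = 1 (AR order 1):
  gamma(0) = phi_1 gamma(1) + c_0
  gamma(1) = phi_1 gamma(0) + c_1
Substituting the second into the first: gamma(0) (1 - phi_1^2) = c_0 + phi_1 c_1, so
  gamma(0) = (c_0 + phi_1 c_1) / (1 - phi_1^2) = (0.81574 + (0.887)(-0.555)) / (1 - (0.887)^2) = 0.323455 / 0.213231 = 1.516923.
  gamma(1) = phi_1 gamma(0) + c_1 = (0.887)(1.516923) + (-0.555) = 0.790511.
For k = 2 (> q): gamma(2) = phi_1 gamma(1) = (0.887)(0.790511) = 0.701183.
Therefore gamma(2) = 0.7012 (to 4 decimal places).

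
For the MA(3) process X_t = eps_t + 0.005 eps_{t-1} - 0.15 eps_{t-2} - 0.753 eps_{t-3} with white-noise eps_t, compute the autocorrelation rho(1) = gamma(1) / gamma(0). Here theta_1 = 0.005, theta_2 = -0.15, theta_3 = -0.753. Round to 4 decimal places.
\rho(1) = 0.0737

For an MA(q) process with theta_0 = 1, the autocovariance is
  gamma(k) = sigma^2 * sum_{i=0..q-k} theta_i * theta_{i+k},
and rho(k) = gamma(k) / gamma(0). Sigma^2 cancels.
  numerator   = (1)*(0.005) + (0.005)*(-0.15) + (-0.15)*(-0.753) = 0.1172.
  denominator = (1)^2 + (0.005)^2 + (-0.15)^2 + (-0.753)^2 = 1.589534.
  rho(1) = 0.1172 / 1.589534 = 0.0737.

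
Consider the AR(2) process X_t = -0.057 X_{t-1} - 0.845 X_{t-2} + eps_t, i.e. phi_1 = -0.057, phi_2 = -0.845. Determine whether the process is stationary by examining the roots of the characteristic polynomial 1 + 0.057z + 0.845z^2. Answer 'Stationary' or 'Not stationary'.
\text{Stationary}

The AR(p) characteristic polynomial is P(z) = 1 + 0.057z + 0.845z^2.
Stationarity requires all roots to lie outside the unit circle, i.e. |z| > 1 for every root.
Set 1 + (0.057) z + (0.845) z^2 = 0, i.e. a z^2 + b z + c = 0 with a = 0.845, b = 0.057, c = 1.
Discriminant D = b^2 - 4ac = (0.057)^2 - 4*(0.845)*1 = 0.003249 - (3.38) = -3.376751.
D < 0, so the roots are the complex-conjugate pair z = (-b +/- i sqrt(-D)) / (2a) = -0.0337 +/- 1.0873i.
For a conjugate pair |z|^2 = z * conj(z) = (product of roots) = c/a = 1/(0.845) = 1.183432, so |z| = sqrt(1.183432) = 1.0879 for both roots.
Moduli of all roots: 1.0879, 1.0879.
All moduli strictly greater than 1? Yes.
Verdict: Stationary.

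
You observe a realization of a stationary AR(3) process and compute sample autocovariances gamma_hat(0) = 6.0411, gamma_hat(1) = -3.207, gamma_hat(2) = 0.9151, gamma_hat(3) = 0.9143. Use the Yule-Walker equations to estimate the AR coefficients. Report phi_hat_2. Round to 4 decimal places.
\hat\phi_{2} = -0.0460

The Yule-Walker equations for an AR(p) process read, in matrix form,
  Gamma_p phi = r_p,   with   (Gamma_p)_{ij} = gamma(|i - j|),
                       (r_p)_i = gamma(i),   i,j = 1..p.
Substitute the sample gammas (Toeplitz matrix and right-hand side of size 3):
  Gamma_p = [[6.0411, -3.207, 0.9151], [-3.207, 6.0411, -3.207], [0.9151, -3.207, 6.0411]]
  r_p     = [-3.207, 0.9151, 0.9143]
Written out (R1..R3):
  (R1) 6.0411 phi_1 - 3.207 phi_2 + 0.9151 phi_3 = -3.207
  (R2) -3.207 phi_1 + 6.0411 phi_2 - 3.207 phi_3 = 0.9151
  (R3) 0.9151 phi_1 - 3.207 phi_2 + 6.0411 phi_3 = 0.9143
Gaussian elimination:
  R2 <- R2 - (-3.207/6.0411) R1 = R2 - (-0.530864) R1:  4.33862 phi_2 - 2.721207 phi_3 = -0.78738
  R3 <- R3 - (0.9151/6.0411) R1 = R3 - (0.151479) R1:  -2.721207 phi_2 + 5.902482 phi_3 = 1.400093
  R3 <- R3 - (-2.721207/4.33862) R2 = R3 - (-0.627206) R2:  4.195726 phi_3 = 0.906244
Back-substitution:
  phi_hat_3 = 0.906244 / 4.195726 = 0.215992
  phi_hat_2 = (-0.78738 - (-2.721207)(0.215992)) / 4.33862 = -0.04601
  phi_hat_1 = (-3.207 - (-3.207)(-0.04601) - (0.9151)(0.215992)) / 6.0411 = -0.588007
So phi_hat = [-0.5880, -0.0460, 0.2160].
Therefore phi_hat_2 = -0.0460.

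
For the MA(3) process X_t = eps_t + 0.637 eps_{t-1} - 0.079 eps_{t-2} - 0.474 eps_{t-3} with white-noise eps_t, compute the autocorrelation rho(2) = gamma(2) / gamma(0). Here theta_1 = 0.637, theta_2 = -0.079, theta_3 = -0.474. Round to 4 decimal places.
\rho(2) = -0.2327

For an MA(q) process with theta_0 = 1, the autocovariance is
  gamma(k) = sigma^2 * sum_{i=0..q-k} theta_i * theta_{i+k},
and rho(k) = gamma(k) / gamma(0). Sigma^2 cancels.
  numerator   = (1)*(-0.079) + (0.637)*(-0.474) = -0.380938.
  denominator = (1)^2 + (0.637)^2 + (-0.079)^2 + (-0.474)^2 = 1.636686.
  rho(2) = -0.380938 / 1.636686 = -0.2327.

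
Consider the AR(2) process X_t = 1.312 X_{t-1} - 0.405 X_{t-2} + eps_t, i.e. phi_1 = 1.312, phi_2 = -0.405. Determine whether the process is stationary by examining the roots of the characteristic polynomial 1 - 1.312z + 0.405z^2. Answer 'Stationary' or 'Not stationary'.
\text{Stationary}

The AR(p) characteristic polynomial is P(z) = 1 - 1.312z + 0.405z^2.
Stationarity requires all roots to lie outside the unit circle, i.e. |z| > 1 for every root.
Set 1 + (-1.312) z + (0.405) z^2 = 0, i.e. a z^2 + b z + c = 0 with a = 0.405, b = -1.312, c = 1.
Discriminant D = b^2 - 4ac = (-1.312)^2 - 4*(0.405)*1 = 1.721344 - (1.62) = 0.101344.
D >= 0, so the roots are real: z = (-b +/- sqrt(D)) / (2a) = (1.312 +/- 0.318346) / (0.81).
  z_1 = (1.312 + 0.318346) / (0.81) = 2.0128,   |z_1| = 2.0128.
  z_2 = (1.312 - 0.318346) / (0.81) = 1.2267,   |z_2| = 1.2267.
Moduli of all roots: 2.0128, 1.2267.
All moduli strictly greater than 1? Yes.
Verdict: Stationary.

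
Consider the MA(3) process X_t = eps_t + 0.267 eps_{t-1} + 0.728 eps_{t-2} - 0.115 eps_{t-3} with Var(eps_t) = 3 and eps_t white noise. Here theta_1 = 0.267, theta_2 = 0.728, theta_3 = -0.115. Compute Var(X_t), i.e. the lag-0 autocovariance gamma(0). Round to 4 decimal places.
\gamma(0) = 4.8435

For an MA(q) process X_t = eps_t + sum_i theta_i eps_{t-i} with
Var(eps_t) = sigma^2, the variance is
  gamma(0) = sigma^2 * (1 + sum_i theta_i^2).
  sum_i theta_i^2 = (0.267)^2 + (0.728)^2 + (-0.115)^2 = 0.071289 + 0.529984 + 0.013225 = 0.614498.
  gamma(0) = 3 * (1 + 0.614498) = 3 * 1.614498 = 4.843494, which rounds to 4.8435.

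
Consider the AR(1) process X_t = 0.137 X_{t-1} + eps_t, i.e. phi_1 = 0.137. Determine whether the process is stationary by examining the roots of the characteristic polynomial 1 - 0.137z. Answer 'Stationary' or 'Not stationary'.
\text{Stationary}

The AR(p) characteristic polynomial is P(z) = 1 - 0.137z.
Stationarity requires all roots to lie outside the unit circle, i.e. |z| > 1 for every root.
This is linear in z: 1 + (-0.137) z = 0  =>  z = -1/(-0.137) = 7.29927,  |z| = 7.29927.
Moduli of all roots: 7.2993.
All moduli strictly greater than 1? Yes.
Verdict: Stationary.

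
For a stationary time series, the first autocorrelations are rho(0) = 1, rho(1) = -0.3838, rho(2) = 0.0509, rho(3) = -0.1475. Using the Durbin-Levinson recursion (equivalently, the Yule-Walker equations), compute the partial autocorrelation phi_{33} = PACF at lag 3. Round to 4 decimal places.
\phi_{33} = -0.2009

The PACF at lag k is phi_{kk}, the last component of the solution
to the Yule-Walker system G_k phi = r_k where
  (G_k)_{ij} = rho(|i - j|), (r_k)_i = rho(i), i,j = 1..k.
Equivalently, Durbin-Levinson gives phi_{kk} iteratively:
  phi_{11} = rho(1)
  phi_{kk} = [rho(k) - sum_{j=1..k-1} phi_{k-1,j} rho(k-j)]
            / [1 - sum_{j=1..k-1} phi_{k-1,j} rho(j)],
  phi_{k,j} = phi_{k-1,j} - phi_{kk} phi_{k-1,k-j},  j = 1..k-1.
Step k = 1:
  phi_11 = rho(1) = -0.3838.
Step k = 2:
  phi_22 = [rho(2) - phi_11 rho(1)] / [1 - phi_11 rho(1)] = [0.0509 - (-0.3838)(-0.3838)] / [1 - (-0.3838)(-0.3838)]
         = -0.09640244 / 0.85269756 = -0.113056.
  Update: phi_21 = phi_11 - phi_22 phi_11 = -0.3838 - (-0.113056)(-0.3838) = -0.427191.
Step k = 3:
  phi_33 = [rho(3) - phi_21 rho(2) - phi_22 rho(1)] / [1 - phi_21 rho(1) - phi_22 rho(2)]
    numerator   = -0.1475 - (-0.427191)(0.0509) - (-0.113056)(-0.3838) = -0.16914682
    denominator = 1 - (-0.427191)(-0.3838) - (-0.113056)(0.0509) = 0.8417987
  phi_33 = -0.16914682 / 0.8417987 = -0.2009.
Therefore phi_{33} = -0.2009.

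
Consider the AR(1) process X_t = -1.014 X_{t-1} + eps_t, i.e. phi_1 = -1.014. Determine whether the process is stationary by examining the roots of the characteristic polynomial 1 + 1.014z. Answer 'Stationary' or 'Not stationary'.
\text{Not stationary}

The AR(p) characteristic polynomial is P(z) = 1 + 1.014z.
Stationarity requires all roots to lie outside the unit circle, i.e. |z| > 1 for every root.
This is linear in z: 1 + (1.014) z = 0  =>  z = -1/(1.014) = -0.986193,  |z| = 0.986193.
Moduli of all roots: 0.9862.
All moduli strictly greater than 1? No.
Verdict: Not stationary.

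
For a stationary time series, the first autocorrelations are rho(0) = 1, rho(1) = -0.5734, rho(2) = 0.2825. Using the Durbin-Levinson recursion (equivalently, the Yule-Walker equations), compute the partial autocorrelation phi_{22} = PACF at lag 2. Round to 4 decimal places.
\phi_{22} = -0.0690

The PACF at lag k is phi_{kk}, the last component of the solution
to the Yule-Walker system G_k phi = r_k where
  (G_k)_{ij} = rho(|i - j|), (r_k)_i = rho(i), i,j = 1..k.
Equivalently, Durbin-Levinson gives phi_{kk} iteratively:
  phi_{11} = rho(1)
  phi_{kk} = [rho(k) - sum_{j=1..k-1} phi_{k-1,j} rho(k-j)]
            / [1 - sum_{j=1..k-1} phi_{k-1,j} rho(j)],
  phi_{k,j} = phi_{k-1,j} - phi_{kk} phi_{k-1,k-j},  j = 1..k-1.
Step k = 1:
  phi_11 = rho(1) = -0.5734.
Step k = 2:
  phi_22 = [rho(2) - phi_11 rho(1)] / [1 - phi_11 rho(1)] = [0.2825 - (-0.5734)(-0.5734)] / [1 - (-0.5734)(-0.5734)]
         = -0.04628756 / 0.67121244 = -0.069.
Therefore phi_{22} = -0.0690.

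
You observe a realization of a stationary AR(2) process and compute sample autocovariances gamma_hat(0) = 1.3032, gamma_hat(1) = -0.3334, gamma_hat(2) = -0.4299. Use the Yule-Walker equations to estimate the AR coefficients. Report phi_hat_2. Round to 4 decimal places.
\hat\phi_{2} = -0.4230

The Yule-Walker equations for an AR(p) process read, in matrix form,
  Gamma_p phi = r_p,   with   (Gamma_p)_{ij} = gamma(|i - j|),
                       (r_p)_i = gamma(i),   i,j = 1..p.
Substitute the sample gammas (Toeplitz matrix and right-hand side of size 2):
  Gamma_p = [[1.3032, -0.3334], [-0.3334, 1.3032]]
  r_p     = [-0.3334, -0.4299]
Written out:
  1.3032 phi_1 - 0.3334 phi_2 = -0.3334
  -0.3334 phi_1 + 1.3032 phi_2 = -0.4299
Solve by Cramer's rule:
  det = gamma(0)^2 - gamma(1)^2 = (1.3032)^2 - (-0.3334)^2 = 1.69833024 - 0.11115556 = 1.58717468
  phi_hat_1 = [gamma(1) gamma(0) - gamma(1) gamma(2)] / det = [(-0.3334)(1.3032) - (-0.3334)(-0.4299)] / 1.58717468 = -0.57781554 / 1.58717468 = -0.3641
  phi_hat_2 = [gamma(0) gamma(2) - gamma(1)^2] / det = [(1.3032)(-0.4299) - (-0.3334)^2] / 1.58717468 = -0.67140124 / 1.58717468 = -0.423
So phi_hat = [-0.3641, -0.4230].
Therefore phi_hat_2 = -0.4230.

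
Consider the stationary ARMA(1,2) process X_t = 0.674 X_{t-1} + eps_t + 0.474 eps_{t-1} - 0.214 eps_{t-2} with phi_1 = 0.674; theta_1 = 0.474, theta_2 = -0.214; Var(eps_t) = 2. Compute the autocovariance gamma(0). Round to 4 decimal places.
\gamma(0) = 5.7841

Multiply the model equation by X_{t-k} and take expectations. With theta_0 = psi_0 = 1 and psi_j the MA(infinity) weights, this gives
  gamma(k) - sum_i phi_i gamma(k-i) = c_k,
  c_k = sigma^2 * sum_{j=k..q} theta_j psi_{j-k}   (c_k = 0 for k > q),
using gamma(-m) = gamma(m).
psi-weights needed (psi_j = theta_j + sum_i phi_i psi_{j-i}):
  psi_1 = theta_1 + phi_1 = 0.474 + (0.674) = 1.148
  psi_2 = theta_2 + phi_1 psi_1 = -0.214 + (0.674)(1.148) = 0.559752
Right-hand sides:
  c_0 = sigma^2 (1 + theta_1 psi_1 + theta_2 psi_2) = 2 * (1 + (0.474)(1.148) + (-0.214)(0.559752)) = 2 * 1.424365 = 2.84873
  c_1 = sigma^2 (theta_1 + theta_2 psi_1) = 2 * (0.474 + (-0.214)(1.148)) = 0.456656
  c_2 = sigma^2 theta_2 = 2 * (-0.214) = -0.428
Equations for k = 0 and k = 1 (AR order 1):
  gamma(0) = phi_1 gamma(1) + c_0
  gamma(1) = phi_1 gamma(0) + c_1
Substituting the second into the first: gamma(0) (1 - phi_1^2) = c_0 + phi_1 c_1, so
  gamma(0) = (c_0 + phi_1 c_1) / (1 - phi_1^2) = (2.84873 + (0.674)(0.456656)) / (1 - (0.674)^2) = 3.156516 / 0.545724 = 5.784089.
Therefore gamma(0) = 5.7841 (to 4 decimal places).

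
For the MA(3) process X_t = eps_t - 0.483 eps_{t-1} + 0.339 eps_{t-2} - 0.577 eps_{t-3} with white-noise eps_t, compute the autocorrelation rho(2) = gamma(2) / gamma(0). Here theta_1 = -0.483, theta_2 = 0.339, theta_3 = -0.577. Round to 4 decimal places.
\rho(2) = 0.3674

For an MA(q) process with theta_0 = 1, the autocovariance is
  gamma(k) = sigma^2 * sum_{i=0..q-k} theta_i * theta_{i+k},
and rho(k) = gamma(k) / gamma(0). Sigma^2 cancels.
  numerator   = (1)*(0.339) + (-0.483)*(-0.577) = 0.617691.
  denominator = (1)^2 + (-0.483)^2 + (0.339)^2 + (-0.577)^2 = 1.681139.
  rho(2) = 0.617691 / 1.681139 = 0.3674.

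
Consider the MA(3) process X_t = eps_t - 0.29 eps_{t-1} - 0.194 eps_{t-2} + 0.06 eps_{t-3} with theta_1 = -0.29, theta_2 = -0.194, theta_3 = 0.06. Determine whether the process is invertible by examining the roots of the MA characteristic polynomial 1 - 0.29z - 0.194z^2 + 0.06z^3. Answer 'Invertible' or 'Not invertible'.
\text{Invertible}

The MA(q) characteristic polynomial is P(z) = 1 - 0.29z - 0.194z^2 + 0.06z^3.
Invertibility requires all roots to lie outside the unit circle, i.e. |z| > 1 for every root.
Degree 3: look for a simple real root z0 first, then factor out (1 - z/z0) and solve the remaining quadratic.
Testing z0 = 2.5: P(2.5) = 1 + (-0.29)(2.5) + (-0.194)(2.5)^2 + (0.06)(2.5)^3
  = 1 + (-0.725) + (-1.2125) + (0.9375) = 0.  So z_0 = 2.5 is a root, |z_0| = 2.5.
Divide out the factor (1 - 0.4 z) = (1 - z/z0) (since 1/z0 = 0.4):
  P(z) = (1 - 0.4 z)(1 + (0.11) z + (-0.15) z^2)
  [check: z-coef 0.11 - (0.4) = -0.29; z^2-coef -0.15 - (0.4)(0.11) = -0.194; z^3-coef -(0.4)(-0.15) = 0.06.]
Remaining roots from the quadratic factor 1 + (0.11) z + (-0.15) z^2:
  Set 1 + (0.11) z + (-0.15) z^2 = 0, i.e. a z^2 + b z + c = 0 with a = -0.15, b = 0.11, c = 1.
  Discriminant D = b^2 - 4ac = (0.11)^2 - 4*(-0.15)*1 = 0.0121 - (-0.6) = 0.6121.
  D >= 0, so the roots are real: z = (-b +/- sqrt(D)) / (2a) = (-0.11 +/- 0.782368) / (-0.3).
    z_1 = (-0.11 + 0.782368) / (-0.3) = -2.2412,   |z_1| = 2.2412.
    z_2 = (-0.11 - 0.782368) / (-0.3) = 2.9746,   |z_2| = 2.9746.
Moduli of all roots: 2.5000, 2.2412, 2.9746.
All moduli strictly greater than 1? Yes.
Verdict: Invertible.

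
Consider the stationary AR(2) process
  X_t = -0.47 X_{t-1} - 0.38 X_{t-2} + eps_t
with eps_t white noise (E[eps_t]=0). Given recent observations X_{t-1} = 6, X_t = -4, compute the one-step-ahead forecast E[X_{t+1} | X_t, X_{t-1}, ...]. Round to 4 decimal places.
E[X_{t+1} \mid \mathcal F_t] = -0.4000

For an AR(p) model X_t = c + sum_i phi_i X_{t-i} + eps_t, the
one-step-ahead conditional mean is
  E[X_{t+1} | X_t, ...] = c + sum_i phi_i X_{t+1-i}.
Substitute known values:
  E[X_{t+1} | ...] = (-0.47) * (-4) + (-0.38) * (6)
                   = -0.4000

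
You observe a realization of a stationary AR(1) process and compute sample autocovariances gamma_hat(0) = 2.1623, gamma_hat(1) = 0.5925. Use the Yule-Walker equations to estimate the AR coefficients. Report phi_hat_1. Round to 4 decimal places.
\hat\phi_{1} = 0.2740

The Yule-Walker equations for an AR(p) process read, in matrix form,
  Gamma_p phi = r_p,   with   (Gamma_p)_{ij} = gamma(|i - j|),
                       (r_p)_i = gamma(i),   i,j = 1..p.
Substitute the sample gammas (Toeplitz matrix and right-hand side of size 1):
  Gamma_p = [[2.1623]]
  r_p     = [0.5925]
With p = 1 this is the single equation gamma(0) phi_1 = gamma(1):
  phi_hat_1 = gamma(1) / gamma(0) = 0.5925 / 2.1623 = 0.2740.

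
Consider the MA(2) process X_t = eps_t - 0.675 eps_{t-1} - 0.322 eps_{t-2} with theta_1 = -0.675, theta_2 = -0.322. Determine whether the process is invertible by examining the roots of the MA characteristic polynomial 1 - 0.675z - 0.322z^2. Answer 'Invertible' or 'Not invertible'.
\text{Invertible}

The MA(q) characteristic polynomial is P(z) = 1 - 0.675z - 0.322z^2.
Invertibility requires all roots to lie outside the unit circle, i.e. |z| > 1 for every root.
Set 1 + (-0.675) z + (-0.322) z^2 = 0, i.e. a z^2 + b z + c = 0 with a = -0.322, b = -0.675, c = 1.
Discriminant D = b^2 - 4ac = (-0.675)^2 - 4*(-0.322)*1 = 0.455625 - (-1.288) = 1.743625.
D >= 0, so the roots are real: z = (-b +/- sqrt(D)) / (2a) = (0.675 +/- 1.320464) / (-0.644).
  z_1 = (0.675 + 1.320464) / (-0.644) = -3.0985,   |z_1| = 3.0985.
  z_2 = (0.675 - 1.320464) / (-0.644) = 1.0023,   |z_2| = 1.0023.
Moduli of all roots: 3.0985, 1.0023.
All moduli strictly greater than 1? Yes.
Verdict: Invertible.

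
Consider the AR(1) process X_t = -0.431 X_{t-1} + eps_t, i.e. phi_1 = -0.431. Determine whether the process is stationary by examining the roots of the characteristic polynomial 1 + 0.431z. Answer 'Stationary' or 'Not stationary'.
\text{Stationary}

The AR(p) characteristic polynomial is P(z) = 1 + 0.431z.
Stationarity requires all roots to lie outside the unit circle, i.e. |z| > 1 for every root.
This is linear in z: 1 + (0.431) z = 0  =>  z = -1/(0.431) = -2.320186,  |z| = 2.320186.
Moduli of all roots: 2.3202.
All moduli strictly greater than 1? Yes.
Verdict: Stationary.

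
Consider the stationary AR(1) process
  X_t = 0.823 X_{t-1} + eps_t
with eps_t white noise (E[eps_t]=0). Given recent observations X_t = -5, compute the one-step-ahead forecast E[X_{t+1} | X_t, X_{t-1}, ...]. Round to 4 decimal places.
E[X_{t+1} \mid \mathcal F_t] = -4.1150

For an AR(p) model X_t = c + sum_i phi_i X_{t-i} + eps_t, the
one-step-ahead conditional mean is
  E[X_{t+1} | X_t, ...] = c + sum_i phi_i X_{t+1-i}.
Substitute known values:
  E[X_{t+1} | ...] = (0.823) * (-5)
                   = -4.1150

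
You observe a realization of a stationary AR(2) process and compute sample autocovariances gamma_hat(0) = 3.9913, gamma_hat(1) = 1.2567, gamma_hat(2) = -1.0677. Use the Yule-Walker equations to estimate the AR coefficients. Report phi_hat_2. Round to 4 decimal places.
\hat\phi_{2} = -0.4070

The Yule-Walker equations for an AR(p) process read, in matrix form,
  Gamma_p phi = r_p,   with   (Gamma_p)_{ij} = gamma(|i - j|),
                       (r_p)_i = gamma(i),   i,j = 1..p.
Substitute the sample gammas (Toeplitz matrix and right-hand side of size 2):
  Gamma_p = [[3.9913, 1.2567], [1.2567, 3.9913]]
  r_p     = [1.2567, -1.0677]
Written out:
  3.9913 phi_1 + 1.2567 phi_2 = 1.2567
  1.2567 phi_1 + 3.9913 phi_2 = -1.0677
Solve by Cramer's rule:
  det = gamma(0)^2 - gamma(1)^2 = (3.9913)^2 - (1.2567)^2 = 15.93047569 - 1.57929489 = 14.3511808
  phi_hat_1 = [gamma(1) gamma(0) - gamma(1) gamma(2)] / det = [(1.2567)(3.9913) - (1.2567)(-1.0677)] / 14.3511808 = 6.3576453 / 14.3511808 = 0.443
  phi_hat_2 = [gamma(0) gamma(2) - gamma(1)^2] / det = [(3.9913)(-1.0677) - (1.2567)^2] / 14.3511808 = -5.8408059 / 14.3511808 = -0.407
So phi_hat = [0.4430, -0.4070].
Therefore phi_hat_2 = -0.4070.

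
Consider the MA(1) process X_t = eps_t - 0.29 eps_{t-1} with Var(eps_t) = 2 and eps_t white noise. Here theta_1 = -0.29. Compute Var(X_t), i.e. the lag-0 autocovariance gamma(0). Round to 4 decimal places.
\gamma(0) = 2.1682

For an MA(q) process X_t = eps_t + sum_i theta_i eps_{t-i} with
Var(eps_t) = sigma^2, the variance is
  gamma(0) = sigma^2 * (1 + sum_i theta_i^2).
  sum_i theta_i^2 = (-0.29)^2 = 0.0841.
  gamma(0) = 2 * (1 + 0.0841) = 2 * 1.0841 = 2.1682.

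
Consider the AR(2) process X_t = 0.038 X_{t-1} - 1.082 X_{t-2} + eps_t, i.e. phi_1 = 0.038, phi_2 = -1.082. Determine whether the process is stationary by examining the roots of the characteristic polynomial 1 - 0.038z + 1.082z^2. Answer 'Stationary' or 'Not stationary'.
\text{Not stationary}

The AR(p) characteristic polynomial is P(z) = 1 - 0.038z + 1.082z^2.
Stationarity requires all roots to lie outside the unit circle, i.e. |z| > 1 for every root.
Set 1 + (-0.038) z + (1.082) z^2 = 0, i.e. a z^2 + b z + c = 0 with a = 1.082, b = -0.038, c = 1.
Discriminant D = b^2 - 4ac = (-0.038)^2 - 4*(1.082)*1 = 0.001444 - (4.328) = -4.326556.
D < 0, so the roots are the complex-conjugate pair z = (-b +/- i sqrt(-D)) / (2a) = 0.0176 +/- 0.9612i.
For a conjugate pair |z|^2 = z * conj(z) = (product of roots) = c/a = 1/(1.082) = 0.924214, so |z| = sqrt(0.924214) = 0.9614 for both roots.
Moduli of all roots: 0.9614, 0.9614.
All moduli strictly greater than 1? No.
Verdict: Not stationary.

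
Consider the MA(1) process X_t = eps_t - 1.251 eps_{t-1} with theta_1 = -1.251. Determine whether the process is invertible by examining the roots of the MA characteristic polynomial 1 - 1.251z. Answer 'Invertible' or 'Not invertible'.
\text{Not invertible}

The MA(q) characteristic polynomial is P(z) = 1 - 1.251z.
Invertibility requires all roots to lie outside the unit circle, i.e. |z| > 1 for every root.
This is linear in z: 1 + (-1.251) z = 0  =>  z = -1/(-1.251) = 0.799361,  |z| = 0.799361.
Moduli of all roots: 0.7994.
All moduli strictly greater than 1? No.
Verdict: Not invertible.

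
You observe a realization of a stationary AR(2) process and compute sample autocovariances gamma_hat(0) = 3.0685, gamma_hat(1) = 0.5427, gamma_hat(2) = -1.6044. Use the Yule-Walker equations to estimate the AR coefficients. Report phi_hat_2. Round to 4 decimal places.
\hat\phi_{2} = -0.5720

The Yule-Walker equations for an AR(p) process read, in matrix form,
  Gamma_p phi = r_p,   with   (Gamma_p)_{ij} = gamma(|i - j|),
                       (r_p)_i = gamma(i),   i,j = 1..p.
Substitute the sample gammas (Toeplitz matrix and right-hand side of size 2):
  Gamma_p = [[3.0685, 0.5427], [0.5427, 3.0685]]
  r_p     = [0.5427, -1.6044]
Written out:
  3.0685 phi_1 + 0.5427 phi_2 = 0.5427
  0.5427 phi_1 + 3.0685 phi_2 = -1.6044
Solve by Cramer's rule:
  det = gamma(0)^2 - gamma(1)^2 = (3.0685)^2 - (0.5427)^2 = 9.41569225 - 0.29452329 = 9.12116896
  phi_hat_1 = [gamma(1) gamma(0) - gamma(1) gamma(2)] / det = [(0.5427)(3.0685) - (0.5427)(-1.6044)] / 9.12116896 = 2.53598283 / 9.12116896 = 0.278
  phi_hat_2 = [gamma(0) gamma(2) - gamma(1)^2] / det = [(3.0685)(-1.6044) - (0.5427)^2] / 9.12116896 = -5.21762469 / 9.12116896 = -0.572
So phi_hat = [0.2780, -0.5720].
Therefore phi_hat_2 = -0.5720.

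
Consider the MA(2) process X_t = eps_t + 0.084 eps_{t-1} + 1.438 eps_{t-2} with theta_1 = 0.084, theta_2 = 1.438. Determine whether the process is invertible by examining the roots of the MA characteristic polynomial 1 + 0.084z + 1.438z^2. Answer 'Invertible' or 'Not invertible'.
\text{Not invertible}

The MA(q) characteristic polynomial is P(z) = 1 + 0.084z + 1.438z^2.
Invertibility requires all roots to lie outside the unit circle, i.e. |z| > 1 for every root.
Set 1 + (0.084) z + (1.438) z^2 = 0, i.e. a z^2 + b z + c = 0 with a = 1.438, b = 0.084, c = 1.
Discriminant D = b^2 - 4ac = (0.084)^2 - 4*(1.438)*1 = 0.007056 - (5.752) = -5.744944.
D < 0, so the roots are the complex-conjugate pair z = (-b +/- i sqrt(-D)) / (2a) = -0.0292 +/- 0.8334i.
For a conjugate pair |z|^2 = z * conj(z) = (product of roots) = c/a = 1/(1.438) = 0.69541, so |z| = sqrt(0.69541) = 0.8339 for both roots.
Moduli of all roots: 0.8339, 0.8339.
All moduli strictly greater than 1? No.
Verdict: Not invertible.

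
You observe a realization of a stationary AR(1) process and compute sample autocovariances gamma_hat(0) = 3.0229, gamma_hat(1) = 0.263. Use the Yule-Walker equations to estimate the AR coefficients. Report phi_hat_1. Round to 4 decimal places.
\hat\phi_{1} = 0.0870

The Yule-Walker equations for an AR(p) process read, in matrix form,
  Gamma_p phi = r_p,   with   (Gamma_p)_{ij} = gamma(|i - j|),
                       (r_p)_i = gamma(i),   i,j = 1..p.
Substitute the sample gammas (Toeplitz matrix and right-hand side of size 1):
  Gamma_p = [[3.0229]]
  r_p     = [0.263]
With p = 1 this is the single equation gamma(0) phi_1 = gamma(1):
  phi_hat_1 = gamma(1) / gamma(0) = 0.263 / 3.0229 = 0.0870.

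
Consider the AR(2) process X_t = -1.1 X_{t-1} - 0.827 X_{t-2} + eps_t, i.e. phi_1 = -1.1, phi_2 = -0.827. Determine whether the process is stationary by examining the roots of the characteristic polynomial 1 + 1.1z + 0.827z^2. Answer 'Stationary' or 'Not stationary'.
\text{Stationary}

The AR(p) characteristic polynomial is P(z) = 1 + 1.1z + 0.827z^2.
Stationarity requires all roots to lie outside the unit circle, i.e. |z| > 1 for every root.
Set 1 + (1.1) z + (0.827) z^2 = 0, i.e. a z^2 + b z + c = 0 with a = 0.827, b = 1.1, c = 1.
Discriminant D = b^2 - 4ac = (1.1)^2 - 4*(0.827)*1 = 1.21 - (3.308) = -2.098.
D < 0, so the roots are the complex-conjugate pair z = (-b +/- i sqrt(-D)) / (2a) = -0.6651 +/- 0.8757i.
For a conjugate pair |z|^2 = z * conj(z) = (product of roots) = c/a = 1/(0.827) = 1.20919, so |z| = sqrt(1.20919) = 1.0996 for both roots.
Moduli of all roots: 1.0996, 1.0996.
All moduli strictly greater than 1? Yes.
Verdict: Stationary.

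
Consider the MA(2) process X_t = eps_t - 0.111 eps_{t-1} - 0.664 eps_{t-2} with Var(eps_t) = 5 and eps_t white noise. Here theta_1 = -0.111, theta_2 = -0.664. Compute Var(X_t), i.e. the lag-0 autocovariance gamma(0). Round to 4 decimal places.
\gamma(0) = 7.2661

For an MA(q) process X_t = eps_t + sum_i theta_i eps_{t-i} with
Var(eps_t) = sigma^2, the variance is
  gamma(0) = sigma^2 * (1 + sum_i theta_i^2).
  sum_i theta_i^2 = (-0.111)^2 + (-0.664)^2 = 0.012321 + 0.440896 = 0.453217.
  gamma(0) = 5 * (1 + 0.453217) = 5 * 1.453217 = 7.266085, which rounds to 7.2661.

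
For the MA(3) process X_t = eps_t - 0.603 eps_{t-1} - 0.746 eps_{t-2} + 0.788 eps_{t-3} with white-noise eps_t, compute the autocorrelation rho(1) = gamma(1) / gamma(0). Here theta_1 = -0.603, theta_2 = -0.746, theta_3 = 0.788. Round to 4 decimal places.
\rho(1) = -0.2916

For an MA(q) process with theta_0 = 1, the autocovariance is
  gamma(k) = sigma^2 * sum_{i=0..q-k} theta_i * theta_{i+k},
and rho(k) = gamma(k) / gamma(0). Sigma^2 cancels.
  numerator   = (1)*(-0.603) + (-0.603)*(-0.746) + (-0.746)*(0.788) = -0.74101.
  denominator = (1)^2 + (-0.603)^2 + (-0.746)^2 + (0.788)^2 = 2.541069.
  rho(1) = -0.74101 / 2.541069 = -0.2916.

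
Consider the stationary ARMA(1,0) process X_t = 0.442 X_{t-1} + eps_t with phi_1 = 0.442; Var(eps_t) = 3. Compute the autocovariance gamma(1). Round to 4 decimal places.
\gamma(1) = 1.6480

Multiply the model equation by X_{t-k} and take expectations. With theta_0 = psi_0 = 1 and psi_j the MA(infinity) weights, this gives
  gamma(k) - sum_i phi_i gamma(k-i) = c_k,
  c_k = sigma^2 * sum_{j=k..q} theta_j psi_{j-k}   (c_k = 0 for k > q),
using gamma(-m) = gamma(m).
Pure AR (q = 0): c_0 = sigma^2 = 3, c_k = 0 for k >= 1.
Equations for k = 0 and k = 1 (AR order 1):
  gamma(0) = phi_1 gamma(1) + c_0
  gamma(1) = phi_1 gamma(0) + c_1
Substituting the second into the first: gamma(0) (1 - phi_1^2) = c_0 + phi_1 c_1, so
  gamma(0) = c_0 / (1 - phi_1^2) = 3 / (1 - (0.442)^2) = 3 / 0.804636 = 3.728394.
  gamma(1) = phi_1 gamma(0) = (0.442)(3.728394) = 1.64795.
Therefore gamma(1) = 1.6480 (to 4 decimal places).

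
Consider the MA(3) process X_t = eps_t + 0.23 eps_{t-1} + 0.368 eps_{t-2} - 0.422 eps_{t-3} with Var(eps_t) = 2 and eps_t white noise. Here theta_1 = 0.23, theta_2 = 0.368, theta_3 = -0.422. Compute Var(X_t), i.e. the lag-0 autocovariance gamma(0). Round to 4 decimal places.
\gamma(0) = 2.7328

For an MA(q) process X_t = eps_t + sum_i theta_i eps_{t-i} with
Var(eps_t) = sigma^2, the variance is
  gamma(0) = sigma^2 * (1 + sum_i theta_i^2).
  sum_i theta_i^2 = (0.23)^2 + (0.368)^2 + (-0.422)^2 = 0.0529 + 0.135424 + 0.178084 = 0.366408.
  gamma(0) = 2 * (1 + 0.366408) = 2 * 1.366408 = 2.732816, which rounds to 2.7328.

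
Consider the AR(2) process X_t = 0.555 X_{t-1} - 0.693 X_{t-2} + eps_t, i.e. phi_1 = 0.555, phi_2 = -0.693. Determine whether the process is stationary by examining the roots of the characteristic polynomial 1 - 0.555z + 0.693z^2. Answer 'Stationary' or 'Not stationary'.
\text{Stationary}

The AR(p) characteristic polynomial is P(z) = 1 - 0.555z + 0.693z^2.
Stationarity requires all roots to lie outside the unit circle, i.e. |z| > 1 for every root.
Set 1 + (-0.555) z + (0.693) z^2 = 0, i.e. a z^2 + b z + c = 0 with a = 0.693, b = -0.555, c = 1.
Discriminant D = b^2 - 4ac = (-0.555)^2 - 4*(0.693)*1 = 0.308025 - (2.772) = -2.463975.
D < 0, so the roots are the complex-conjugate pair z = (-b +/- i sqrt(-D)) / (2a) = 0.4004 +/- 1.1325i.
For a conjugate pair |z|^2 = z * conj(z) = (product of roots) = c/a = 1/(0.693) = 1.443001, so |z| = sqrt(1.443001) = 1.2012 for both roots.
Moduli of all roots: 1.2012, 1.2012.
All moduli strictly greater than 1? Yes.
Verdict: Stationary.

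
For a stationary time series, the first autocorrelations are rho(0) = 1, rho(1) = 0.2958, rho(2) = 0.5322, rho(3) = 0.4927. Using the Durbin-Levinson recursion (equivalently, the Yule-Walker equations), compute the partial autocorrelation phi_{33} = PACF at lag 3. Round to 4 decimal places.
\phi_{33} = 0.3849

The PACF at lag k is phi_{kk}, the last component of the solution
to the Yule-Walker system G_k phi = r_k where
  (G_k)_{ij} = rho(|i - j|), (r_k)_i = rho(i), i,j = 1..k.
Equivalently, Durbin-Levinson gives phi_{kk} iteratively:
  phi_{11} = rho(1)
  phi_{kk} = [rho(k) - sum_{j=1..k-1} phi_{k-1,j} rho(k-j)]
            / [1 - sum_{j=1..k-1} phi_{k-1,j} rho(j)],
  phi_{k,j} = phi_{k-1,j} - phi_{kk} phi_{k-1,k-j},  j = 1..k-1.
Step k = 1:
  phi_11 = rho(1) = 0.2958.
Step k = 2:
  phi_22 = [rho(2) - phi_11 rho(1)] / [1 - phi_11 rho(1)] = [0.5322 - (0.2958)(0.2958)] / [1 - (0.2958)(0.2958)]
         = 0.44470236 / 0.91250236 = 0.487344.
  Update: phi_21 = phi_11 - phi_22 phi_11 = 0.2958 - (0.487344)(0.2958) = 0.151644.
Step k = 3:
  phi_33 = [rho(3) - phi_21 rho(2) - phi_22 rho(1)] / [1 - phi_21 rho(1) - phi_22 rho(2)]
    numerator   = 0.4927 - (0.151644)(0.5322) - (0.487344)(0.2958) = 0.26783893
    denominator = 1 - (0.151644)(0.2958) - (0.487344)(0.5322) = 0.69577943
  phi_33 = 0.26783893 / 0.69577943 = 0.3849.
Therefore phi_{33} = 0.3849.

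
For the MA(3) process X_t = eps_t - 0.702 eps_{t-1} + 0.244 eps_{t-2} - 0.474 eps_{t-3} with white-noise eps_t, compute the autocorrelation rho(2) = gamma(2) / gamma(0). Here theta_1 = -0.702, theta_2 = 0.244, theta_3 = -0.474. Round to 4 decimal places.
\rho(2) = 0.3246

For an MA(q) process with theta_0 = 1, the autocovariance is
  gamma(k) = sigma^2 * sum_{i=0..q-k} theta_i * theta_{i+k},
and rho(k) = gamma(k) / gamma(0). Sigma^2 cancels.
  numerator   = (1)*(0.244) + (-0.702)*(-0.474) = 0.576748.
  denominator = (1)^2 + (-0.702)^2 + (0.244)^2 + (-0.474)^2 = 1.777016.
  rho(2) = 0.576748 / 1.777016 = 0.3246.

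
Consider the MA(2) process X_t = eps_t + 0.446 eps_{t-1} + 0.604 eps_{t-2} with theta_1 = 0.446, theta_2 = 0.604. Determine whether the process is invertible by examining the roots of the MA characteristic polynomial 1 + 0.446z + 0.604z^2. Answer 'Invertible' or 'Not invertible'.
\text{Invertible}

The MA(q) characteristic polynomial is P(z) = 1 + 0.446z + 0.604z^2.
Invertibility requires all roots to lie outside the unit circle, i.e. |z| > 1 for every root.
Set 1 + (0.446) z + (0.604) z^2 = 0, i.e. a z^2 + b z + c = 0 with a = 0.604, b = 0.446, c = 1.
Discriminant D = b^2 - 4ac = (0.446)^2 - 4*(0.604)*1 = 0.198916 - (2.416) = -2.217084.
D < 0, so the roots are the complex-conjugate pair z = (-b +/- i sqrt(-D)) / (2a) = -0.3692 +/- 1.2326i.
For a conjugate pair |z|^2 = z * conj(z) = (product of roots) = c/a = 1/(0.604) = 1.655629, so |z| = sqrt(1.655629) = 1.2867 for both roots.
Moduli of all roots: 1.2867, 1.2867.
All moduli strictly greater than 1? Yes.
Verdict: Invertible.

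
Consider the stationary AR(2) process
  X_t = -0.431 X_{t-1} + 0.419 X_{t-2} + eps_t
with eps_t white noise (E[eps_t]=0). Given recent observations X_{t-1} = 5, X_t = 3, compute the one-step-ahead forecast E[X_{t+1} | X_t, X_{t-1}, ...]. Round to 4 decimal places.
E[X_{t+1} \mid \mathcal F_t] = 0.8020

For an AR(p) model X_t = c + sum_i phi_i X_{t-i} + eps_t, the
one-step-ahead conditional mean is
  E[X_{t+1} | X_t, ...] = c + sum_i phi_i X_{t+1-i}.
Substitute known values:
  E[X_{t+1} | ...] = (-0.431) * (3) + (0.419) * (5)
                   = 0.8020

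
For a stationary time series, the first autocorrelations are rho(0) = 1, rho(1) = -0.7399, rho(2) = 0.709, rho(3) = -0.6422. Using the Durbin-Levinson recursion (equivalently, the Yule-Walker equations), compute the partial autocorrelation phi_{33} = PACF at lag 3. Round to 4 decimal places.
\phi_{33} = -0.1032

The PACF at lag k is phi_{kk}, the last component of the solution
to the Yule-Walker system G_k phi = r_k where
  (G_k)_{ij} = rho(|i - j|), (r_k)_i = rho(i), i,j = 1..k.
Equivalently, Durbin-Levinson gives phi_{kk} iteratively:
  phi_{11} = rho(1)
  phi_{kk} = [rho(k) - sum_{j=1..k-1} phi_{k-1,j} rho(k-j)]
            / [1 - sum_{j=1..k-1} phi_{k-1,j} rho(j)],
  phi_{k,j} = phi_{k-1,j} - phi_{kk} phi_{k-1,k-j},  j = 1..k-1.
Step k = 1:
  phi_11 = rho(1) = -0.7399.
Step k = 2:
  phi_22 = [rho(2) - phi_11 rho(1)] / [1 - phi_11 rho(1)] = [0.709 - (-0.7399)(-0.7399)] / [1 - (-0.7399)(-0.7399)]
         = 0.16154799 / 0.45254799 = 0.356974.
  Update: phi_21 = phi_11 - phi_22 phi_11 = -0.7399 - (0.356974)(-0.7399) = -0.475775.
Step k = 3:
  phi_33 = [rho(3) - phi_21 rho(2) - phi_22 rho(1)] / [1 - phi_21 rho(1) - phi_22 rho(2)]
    numerator   = -0.6422 - (-0.475775)(0.709) - (0.356974)(-0.7399) = -0.04075045
    denominator = 1 - (-0.475775)(-0.7399) - (0.356974)(0.709) = 0.39487951
  phi_33 = -0.04075045 / 0.39487951 = -0.1032.
Therefore phi_{33} = -0.1032.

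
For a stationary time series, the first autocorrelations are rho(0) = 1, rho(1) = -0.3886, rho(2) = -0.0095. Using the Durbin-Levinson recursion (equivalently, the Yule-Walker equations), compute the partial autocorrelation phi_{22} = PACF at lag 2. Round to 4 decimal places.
\phi_{22} = -0.1891

The PACF at lag k is phi_{kk}, the last component of the solution
to the Yule-Walker system G_k phi = r_k where
  (G_k)_{ij} = rho(|i - j|), (r_k)_i = rho(i), i,j = 1..k.
Equivalently, Durbin-Levinson gives phi_{kk} iteratively:
  phi_{11} = rho(1)
  phi_{kk} = [rho(k) - sum_{j=1..k-1} phi_{k-1,j} rho(k-j)]
            / [1 - sum_{j=1..k-1} phi_{k-1,j} rho(j)],
  phi_{k,j} = phi_{k-1,j} - phi_{kk} phi_{k-1,k-j},  j = 1..k-1.
Step k = 1:
  phi_11 = rho(1) = -0.3886.
Step k = 2:
  phi_22 = [rho(2) - phi_11 rho(1)] / [1 - phi_11 rho(1)] = [-0.0095 - (-0.3886)(-0.3886)] / [1 - (-0.3886)(-0.3886)]
         = -0.16050996 / 0.84899004 = -0.1891.
Therefore phi_{22} = -0.1891.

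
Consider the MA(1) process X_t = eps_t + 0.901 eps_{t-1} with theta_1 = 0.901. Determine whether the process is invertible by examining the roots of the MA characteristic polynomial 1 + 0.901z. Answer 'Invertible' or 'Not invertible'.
\text{Invertible}

The MA(q) characteristic polynomial is P(z) = 1 + 0.901z.
Invertibility requires all roots to lie outside the unit circle, i.e. |z| > 1 for every root.
This is linear in z: 1 + (0.901) z = 0  =>  z = -1/(0.901) = -1.109878,  |z| = 1.109878.
Moduli of all roots: 1.1099.
All moduli strictly greater than 1? Yes.
Verdict: Invertible.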